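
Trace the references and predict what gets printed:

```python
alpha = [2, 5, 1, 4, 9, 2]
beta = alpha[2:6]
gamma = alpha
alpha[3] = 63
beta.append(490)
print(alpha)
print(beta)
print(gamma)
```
[2, 5, 1, 63, 9, 2]
[1, 4, 9, 2, 490]
[2, 5, 1, 63, 9, 2]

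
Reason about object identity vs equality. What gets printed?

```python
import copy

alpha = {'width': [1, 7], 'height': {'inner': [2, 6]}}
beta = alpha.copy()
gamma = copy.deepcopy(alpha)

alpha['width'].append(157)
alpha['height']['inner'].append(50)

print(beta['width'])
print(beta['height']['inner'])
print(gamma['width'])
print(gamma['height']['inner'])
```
[1, 7, 157]
[2, 6, 50]
[1, 7]
[2, 6]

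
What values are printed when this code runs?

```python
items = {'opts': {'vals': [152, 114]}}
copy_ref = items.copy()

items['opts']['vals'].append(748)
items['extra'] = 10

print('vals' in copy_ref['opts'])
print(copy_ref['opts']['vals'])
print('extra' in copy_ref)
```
True
[152, 114, 748]
False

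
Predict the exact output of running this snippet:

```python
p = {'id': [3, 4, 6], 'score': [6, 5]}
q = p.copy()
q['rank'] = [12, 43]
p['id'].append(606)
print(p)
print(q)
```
{'id': [3, 4, 6, 606], 'score': [6, 5]}
{'id': [3, 4, 6, 606], 'score': [6, 5], 'rank': [12, 43]}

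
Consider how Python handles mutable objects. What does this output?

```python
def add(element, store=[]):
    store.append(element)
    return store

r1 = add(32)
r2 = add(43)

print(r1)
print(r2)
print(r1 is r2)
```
[32, 43]
[32, 43]
True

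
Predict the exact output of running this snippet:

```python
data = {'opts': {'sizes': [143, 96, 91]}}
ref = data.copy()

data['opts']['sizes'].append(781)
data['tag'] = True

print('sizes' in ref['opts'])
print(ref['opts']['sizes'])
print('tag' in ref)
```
True
[143, 96, 91, 781]
False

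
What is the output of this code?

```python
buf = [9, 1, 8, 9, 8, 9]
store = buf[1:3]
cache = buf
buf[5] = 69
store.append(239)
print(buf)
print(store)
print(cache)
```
[9, 1, 8, 9, 8, 69]
[1, 8, 239]
[9, 1, 8, 9, 8, 69]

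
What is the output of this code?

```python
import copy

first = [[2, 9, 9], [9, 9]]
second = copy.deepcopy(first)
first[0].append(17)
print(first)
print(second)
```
[[2, 9, 9, 17], [9, 9]]
[[2, 9, 9], [9, 9]]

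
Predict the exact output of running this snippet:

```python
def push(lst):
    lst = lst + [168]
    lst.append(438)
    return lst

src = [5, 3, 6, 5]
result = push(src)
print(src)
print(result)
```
[5, 3, 6, 5]
[5, 3, 6, 5, 168, 438]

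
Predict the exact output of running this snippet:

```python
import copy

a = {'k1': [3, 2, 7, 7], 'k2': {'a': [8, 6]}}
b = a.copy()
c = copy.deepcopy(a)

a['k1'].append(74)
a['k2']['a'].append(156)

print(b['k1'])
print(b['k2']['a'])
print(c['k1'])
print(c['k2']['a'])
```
[3, 2, 7, 7, 74]
[8, 6, 156]
[3, 2, 7, 7]
[8, 6]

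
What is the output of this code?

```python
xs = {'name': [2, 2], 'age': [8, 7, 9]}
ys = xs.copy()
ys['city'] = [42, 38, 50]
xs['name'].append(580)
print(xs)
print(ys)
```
{'name': [2, 2, 580], 'age': [8, 7, 9]}
{'name': [2, 2, 580], 'age': [8, 7, 9], 'city': [42, 38, 50]}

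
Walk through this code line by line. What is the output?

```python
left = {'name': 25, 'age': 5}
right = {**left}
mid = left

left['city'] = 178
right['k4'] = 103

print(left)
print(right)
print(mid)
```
{'name': 25, 'age': 5, 'city': 178}
{'name': 25, 'age': 5, 'k4': 103}
{'name': 25, 'age': 5, 'city': 178}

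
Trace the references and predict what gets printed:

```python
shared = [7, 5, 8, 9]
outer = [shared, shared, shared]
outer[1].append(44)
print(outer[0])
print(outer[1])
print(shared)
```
[7, 5, 8, 9, 44]
[7, 5, 8, 9, 44]
[7, 5, 8, 9, 44]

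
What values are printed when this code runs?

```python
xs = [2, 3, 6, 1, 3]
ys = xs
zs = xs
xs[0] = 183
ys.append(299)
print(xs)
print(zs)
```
[183, 3, 6, 1, 3, 299]
[183, 3, 6, 1, 3, 299]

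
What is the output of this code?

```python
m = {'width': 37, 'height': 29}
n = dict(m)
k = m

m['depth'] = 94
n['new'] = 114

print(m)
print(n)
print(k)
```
{'width': 37, 'height': 29, 'depth': 94}
{'width': 37, 'height': 29, 'new': 114}
{'width': 37, 'height': 29, 'depth': 94}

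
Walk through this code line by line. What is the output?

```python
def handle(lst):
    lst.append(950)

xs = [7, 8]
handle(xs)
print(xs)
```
[7, 8, 950]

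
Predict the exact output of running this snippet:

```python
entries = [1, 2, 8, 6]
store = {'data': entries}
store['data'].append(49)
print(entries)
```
[1, 2, 8, 6, 49]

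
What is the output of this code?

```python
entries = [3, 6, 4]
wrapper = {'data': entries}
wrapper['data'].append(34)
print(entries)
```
[3, 6, 4, 34]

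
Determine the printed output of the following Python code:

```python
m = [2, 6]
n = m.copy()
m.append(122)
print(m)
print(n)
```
[2, 6, 122]
[2, 6]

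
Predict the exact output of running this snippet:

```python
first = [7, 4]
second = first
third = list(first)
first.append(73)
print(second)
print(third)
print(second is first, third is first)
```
[7, 4, 73]
[7, 4]
True False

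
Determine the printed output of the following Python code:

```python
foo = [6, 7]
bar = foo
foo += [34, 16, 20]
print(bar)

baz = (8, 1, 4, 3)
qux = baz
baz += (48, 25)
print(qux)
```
[6, 7, 34, 16, 20]
(8, 1, 4, 3)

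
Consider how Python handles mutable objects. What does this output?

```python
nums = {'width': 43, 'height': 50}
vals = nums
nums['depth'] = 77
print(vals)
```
{'width': 43, 'height': 50, 'depth': 77}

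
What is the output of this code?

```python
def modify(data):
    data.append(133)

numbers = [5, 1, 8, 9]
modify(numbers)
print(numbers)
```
[5, 1, 8, 9, 133]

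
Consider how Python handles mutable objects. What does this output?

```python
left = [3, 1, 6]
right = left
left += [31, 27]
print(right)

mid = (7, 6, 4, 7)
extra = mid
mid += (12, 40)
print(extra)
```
[3, 1, 6, 31, 27]
(7, 6, 4, 7)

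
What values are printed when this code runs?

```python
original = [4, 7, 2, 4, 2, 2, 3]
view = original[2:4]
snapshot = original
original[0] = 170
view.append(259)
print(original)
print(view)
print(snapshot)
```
[170, 7, 2, 4, 2, 2, 3]
[2, 4, 259]
[170, 7, 2, 4, 2, 2, 3]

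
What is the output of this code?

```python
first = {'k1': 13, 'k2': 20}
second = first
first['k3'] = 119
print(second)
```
{'k1': 13, 'k2': 20, 'k3': 119}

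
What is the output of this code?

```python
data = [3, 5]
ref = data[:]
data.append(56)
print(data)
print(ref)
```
[3, 5, 56]
[3, 5]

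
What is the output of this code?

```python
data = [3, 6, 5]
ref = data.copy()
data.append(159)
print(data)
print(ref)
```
[3, 6, 5, 159]
[3, 6, 5]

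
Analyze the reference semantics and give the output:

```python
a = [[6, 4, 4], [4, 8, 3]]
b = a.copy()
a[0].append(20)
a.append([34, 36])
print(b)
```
[[6, 4, 4, 20], [4, 8, 3]]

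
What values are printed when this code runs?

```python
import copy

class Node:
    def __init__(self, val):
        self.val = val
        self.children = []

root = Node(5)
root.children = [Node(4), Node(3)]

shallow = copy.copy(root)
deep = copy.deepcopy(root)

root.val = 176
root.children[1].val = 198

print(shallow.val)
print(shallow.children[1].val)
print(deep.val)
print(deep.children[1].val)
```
5
198
5
3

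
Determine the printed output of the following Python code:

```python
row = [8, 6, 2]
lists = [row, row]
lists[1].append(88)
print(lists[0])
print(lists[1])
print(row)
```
[8, 6, 2, 88]
[8, 6, 2, 88]
[8, 6, 2, 88]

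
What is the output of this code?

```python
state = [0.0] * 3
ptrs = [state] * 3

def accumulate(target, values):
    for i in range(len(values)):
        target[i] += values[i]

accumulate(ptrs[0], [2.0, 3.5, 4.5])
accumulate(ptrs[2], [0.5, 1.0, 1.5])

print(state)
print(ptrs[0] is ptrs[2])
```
[2.5, 4.5, 6.0]
True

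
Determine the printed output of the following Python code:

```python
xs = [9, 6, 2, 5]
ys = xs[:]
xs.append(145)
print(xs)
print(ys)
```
[9, 6, 2, 5, 145]
[9, 6, 2, 5]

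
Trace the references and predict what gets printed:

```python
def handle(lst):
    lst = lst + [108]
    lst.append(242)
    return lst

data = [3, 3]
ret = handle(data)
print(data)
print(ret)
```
[3, 3]
[3, 3, 108, 242]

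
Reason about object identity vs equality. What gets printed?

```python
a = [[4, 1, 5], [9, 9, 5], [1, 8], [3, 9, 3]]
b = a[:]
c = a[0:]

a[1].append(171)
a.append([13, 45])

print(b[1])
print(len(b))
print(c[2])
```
[9, 9, 5, 171]
4
[1, 8]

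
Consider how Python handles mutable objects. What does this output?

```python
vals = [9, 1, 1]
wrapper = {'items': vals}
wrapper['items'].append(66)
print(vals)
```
[9, 1, 1, 66]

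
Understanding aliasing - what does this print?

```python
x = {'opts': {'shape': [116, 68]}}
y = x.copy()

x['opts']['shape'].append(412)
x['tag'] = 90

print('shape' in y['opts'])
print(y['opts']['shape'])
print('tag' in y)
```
True
[116, 68, 412]
False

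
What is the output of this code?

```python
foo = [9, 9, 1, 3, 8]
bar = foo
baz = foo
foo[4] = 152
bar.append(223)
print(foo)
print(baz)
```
[9, 9, 1, 3, 152, 223]
[9, 9, 1, 3, 152, 223]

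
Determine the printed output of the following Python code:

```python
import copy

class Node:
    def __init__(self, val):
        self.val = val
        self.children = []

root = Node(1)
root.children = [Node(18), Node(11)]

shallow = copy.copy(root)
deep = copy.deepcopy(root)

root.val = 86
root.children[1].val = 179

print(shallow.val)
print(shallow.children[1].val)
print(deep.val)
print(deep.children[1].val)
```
1
179
1
11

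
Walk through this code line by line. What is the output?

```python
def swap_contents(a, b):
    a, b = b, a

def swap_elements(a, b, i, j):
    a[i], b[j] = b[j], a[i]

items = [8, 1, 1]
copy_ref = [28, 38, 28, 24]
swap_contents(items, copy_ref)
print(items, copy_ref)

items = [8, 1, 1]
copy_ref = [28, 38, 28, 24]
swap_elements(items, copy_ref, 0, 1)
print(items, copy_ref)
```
[8, 1, 1] [28, 38, 28, 24]
[38, 1, 1] [28, 8, 28, 24]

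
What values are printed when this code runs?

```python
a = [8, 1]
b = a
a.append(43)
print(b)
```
[8, 1, 43]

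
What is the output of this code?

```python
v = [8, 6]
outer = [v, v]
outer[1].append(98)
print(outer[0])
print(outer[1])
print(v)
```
[8, 6, 98]
[8, 6, 98]
[8, 6, 98]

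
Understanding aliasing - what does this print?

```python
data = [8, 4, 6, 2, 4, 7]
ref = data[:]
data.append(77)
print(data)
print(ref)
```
[8, 4, 6, 2, 4, 7, 77]
[8, 4, 6, 2, 4, 7]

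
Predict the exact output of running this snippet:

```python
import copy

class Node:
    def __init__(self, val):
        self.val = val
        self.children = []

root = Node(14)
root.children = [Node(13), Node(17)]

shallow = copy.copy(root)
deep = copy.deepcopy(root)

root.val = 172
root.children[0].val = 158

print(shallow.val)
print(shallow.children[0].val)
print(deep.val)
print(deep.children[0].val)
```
14
158
14
13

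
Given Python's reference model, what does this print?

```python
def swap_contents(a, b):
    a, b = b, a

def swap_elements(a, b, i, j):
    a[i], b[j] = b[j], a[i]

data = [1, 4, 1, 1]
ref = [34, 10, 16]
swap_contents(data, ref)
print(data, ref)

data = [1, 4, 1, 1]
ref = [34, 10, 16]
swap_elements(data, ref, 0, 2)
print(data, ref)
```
[1, 4, 1, 1] [34, 10, 16]
[16, 4, 1, 1] [34, 10, 1]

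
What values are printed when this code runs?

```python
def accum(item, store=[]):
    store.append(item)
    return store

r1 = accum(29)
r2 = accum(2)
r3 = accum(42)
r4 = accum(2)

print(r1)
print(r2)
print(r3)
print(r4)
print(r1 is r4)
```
[29, 2, 42, 2]
[29, 2, 42, 2]
[29, 2, 42, 2]
[29, 2, 42, 2]
True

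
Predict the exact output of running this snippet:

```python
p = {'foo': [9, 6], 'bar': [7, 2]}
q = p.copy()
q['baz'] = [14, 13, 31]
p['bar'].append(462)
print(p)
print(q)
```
{'foo': [9, 6], 'bar': [7, 2, 462]}
{'foo': [9, 6], 'bar': [7, 2, 462], 'baz': [14, 13, 31]}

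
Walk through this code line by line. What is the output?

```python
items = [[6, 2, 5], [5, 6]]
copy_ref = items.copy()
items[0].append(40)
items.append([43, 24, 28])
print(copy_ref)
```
[[6, 2, 5, 40], [5, 6]]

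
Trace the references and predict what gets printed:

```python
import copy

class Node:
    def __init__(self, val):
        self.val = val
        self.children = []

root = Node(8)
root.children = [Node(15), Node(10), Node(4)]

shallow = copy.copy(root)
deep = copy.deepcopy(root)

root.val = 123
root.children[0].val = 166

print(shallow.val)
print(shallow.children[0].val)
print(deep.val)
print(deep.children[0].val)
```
8
166
8
15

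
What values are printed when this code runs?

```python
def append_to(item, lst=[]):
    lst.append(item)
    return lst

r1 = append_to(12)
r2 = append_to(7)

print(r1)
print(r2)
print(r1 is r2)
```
[12, 7]
[12, 7]
True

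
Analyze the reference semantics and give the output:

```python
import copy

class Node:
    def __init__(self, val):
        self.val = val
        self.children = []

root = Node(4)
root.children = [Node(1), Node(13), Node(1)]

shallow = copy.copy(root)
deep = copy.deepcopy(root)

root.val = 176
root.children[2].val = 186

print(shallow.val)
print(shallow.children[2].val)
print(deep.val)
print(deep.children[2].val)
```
4
186
4
1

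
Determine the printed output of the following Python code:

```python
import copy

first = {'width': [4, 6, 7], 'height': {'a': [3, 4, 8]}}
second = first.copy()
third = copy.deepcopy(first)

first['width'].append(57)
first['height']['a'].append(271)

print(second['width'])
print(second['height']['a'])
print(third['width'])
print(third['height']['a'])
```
[4, 6, 7, 57]
[3, 4, 8, 271]
[4, 6, 7]
[3, 4, 8]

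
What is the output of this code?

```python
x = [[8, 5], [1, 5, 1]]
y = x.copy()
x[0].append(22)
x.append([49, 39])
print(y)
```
[[8, 5, 22], [1, 5, 1]]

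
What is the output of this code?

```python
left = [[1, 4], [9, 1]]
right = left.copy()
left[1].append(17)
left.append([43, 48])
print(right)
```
[[1, 4], [9, 1, 17]]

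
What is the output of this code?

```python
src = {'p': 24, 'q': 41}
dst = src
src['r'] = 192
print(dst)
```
{'p': 24, 'q': 41, 'r': 192}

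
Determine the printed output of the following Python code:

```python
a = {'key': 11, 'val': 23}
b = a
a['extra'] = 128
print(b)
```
{'key': 11, 'val': 23, 'extra': 128}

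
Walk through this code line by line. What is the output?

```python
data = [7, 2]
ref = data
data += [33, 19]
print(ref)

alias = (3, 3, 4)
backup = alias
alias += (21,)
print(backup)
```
[7, 2, 33, 19]
(3, 3, 4)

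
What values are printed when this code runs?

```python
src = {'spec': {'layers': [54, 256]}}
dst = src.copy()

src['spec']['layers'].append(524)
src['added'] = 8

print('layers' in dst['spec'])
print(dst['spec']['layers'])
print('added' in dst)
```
True
[54, 256, 524]
False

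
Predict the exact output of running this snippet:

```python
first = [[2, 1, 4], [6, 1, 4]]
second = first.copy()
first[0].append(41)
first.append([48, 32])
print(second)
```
[[2, 1, 4, 41], [6, 1, 4]]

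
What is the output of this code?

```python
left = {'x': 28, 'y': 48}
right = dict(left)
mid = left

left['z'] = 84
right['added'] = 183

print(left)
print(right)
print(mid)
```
{'x': 28, 'y': 48, 'z': 84}
{'x': 28, 'y': 48, 'added': 183}
{'x': 28, 'y': 48, 'z': 84}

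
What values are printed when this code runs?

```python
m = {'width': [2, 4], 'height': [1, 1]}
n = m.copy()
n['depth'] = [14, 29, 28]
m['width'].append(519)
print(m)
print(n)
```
{'width': [2, 4, 519], 'height': [1, 1]}
{'width': [2, 4, 519], 'height': [1, 1], 'depth': [14, 29, 28]}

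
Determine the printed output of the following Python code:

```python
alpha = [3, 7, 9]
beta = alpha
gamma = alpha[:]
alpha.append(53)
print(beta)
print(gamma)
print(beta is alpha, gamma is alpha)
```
[3, 7, 9, 53]
[3, 7, 9]
True False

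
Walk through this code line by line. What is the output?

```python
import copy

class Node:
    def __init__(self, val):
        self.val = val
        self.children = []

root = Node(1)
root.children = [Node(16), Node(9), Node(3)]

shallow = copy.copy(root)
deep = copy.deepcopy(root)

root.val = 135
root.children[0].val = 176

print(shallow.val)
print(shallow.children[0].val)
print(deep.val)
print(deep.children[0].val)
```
1
176
1
16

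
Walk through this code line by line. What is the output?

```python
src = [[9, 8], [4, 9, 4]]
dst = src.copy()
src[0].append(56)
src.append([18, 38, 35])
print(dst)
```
[[9, 8, 56], [4, 9, 4]]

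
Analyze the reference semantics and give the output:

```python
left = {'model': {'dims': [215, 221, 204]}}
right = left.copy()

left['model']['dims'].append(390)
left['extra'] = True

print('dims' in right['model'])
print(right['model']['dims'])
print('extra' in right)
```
True
[215, 221, 204, 390]
False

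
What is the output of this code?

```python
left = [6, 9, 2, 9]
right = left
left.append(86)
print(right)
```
[6, 9, 2, 9, 86]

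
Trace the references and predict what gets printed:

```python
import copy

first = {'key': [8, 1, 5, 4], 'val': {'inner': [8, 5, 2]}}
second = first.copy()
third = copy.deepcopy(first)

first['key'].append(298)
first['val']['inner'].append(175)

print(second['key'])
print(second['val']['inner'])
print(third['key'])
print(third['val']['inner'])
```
[8, 1, 5, 4, 298]
[8, 5, 2, 175]
[8, 1, 5, 4]
[8, 5, 2]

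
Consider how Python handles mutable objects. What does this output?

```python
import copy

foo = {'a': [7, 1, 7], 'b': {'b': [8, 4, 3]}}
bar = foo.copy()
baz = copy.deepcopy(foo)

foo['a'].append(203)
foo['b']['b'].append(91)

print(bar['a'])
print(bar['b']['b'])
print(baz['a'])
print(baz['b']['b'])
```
[7, 1, 7, 203]
[8, 4, 3, 91]
[7, 1, 7]
[8, 4, 3]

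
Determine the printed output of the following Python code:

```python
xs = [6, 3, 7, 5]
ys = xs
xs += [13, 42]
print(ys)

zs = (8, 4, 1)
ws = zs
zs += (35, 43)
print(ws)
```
[6, 3, 7, 5, 13, 42]
(8, 4, 1)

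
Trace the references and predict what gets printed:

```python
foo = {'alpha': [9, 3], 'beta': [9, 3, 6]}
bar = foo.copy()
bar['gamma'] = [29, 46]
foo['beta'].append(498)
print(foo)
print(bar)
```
{'alpha': [9, 3], 'beta': [9, 3, 6, 498]}
{'alpha': [9, 3], 'beta': [9, 3, 6, 498], 'gamma': [29, 46]}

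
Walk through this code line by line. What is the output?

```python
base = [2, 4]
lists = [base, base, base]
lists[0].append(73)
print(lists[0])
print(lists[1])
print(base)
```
[2, 4, 73]
[2, 4, 73]
[2, 4, 73]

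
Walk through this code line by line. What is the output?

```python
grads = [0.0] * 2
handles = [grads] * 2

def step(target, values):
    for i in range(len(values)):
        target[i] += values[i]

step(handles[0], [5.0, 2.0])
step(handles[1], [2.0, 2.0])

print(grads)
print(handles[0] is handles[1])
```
[7.0, 4.0]
True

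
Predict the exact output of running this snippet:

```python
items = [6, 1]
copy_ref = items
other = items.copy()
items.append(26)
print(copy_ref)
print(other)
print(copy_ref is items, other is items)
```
[6, 1, 26]
[6, 1]
True False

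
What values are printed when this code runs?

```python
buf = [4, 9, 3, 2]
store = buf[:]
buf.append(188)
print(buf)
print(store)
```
[4, 9, 3, 2, 188]
[4, 9, 3, 2]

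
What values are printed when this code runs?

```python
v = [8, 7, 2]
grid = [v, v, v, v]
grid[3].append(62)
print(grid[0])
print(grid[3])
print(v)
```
[8, 7, 2, 62]
[8, 7, 2, 62]
[8, 7, 2, 62]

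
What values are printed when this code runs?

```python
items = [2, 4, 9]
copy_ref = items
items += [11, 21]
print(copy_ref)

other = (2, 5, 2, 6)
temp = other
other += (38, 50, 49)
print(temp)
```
[2, 4, 9, 11, 21]
(2, 5, 2, 6)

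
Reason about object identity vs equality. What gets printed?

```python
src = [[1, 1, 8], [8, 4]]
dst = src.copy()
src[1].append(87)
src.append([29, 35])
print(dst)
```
[[1, 1, 8], [8, 4, 87]]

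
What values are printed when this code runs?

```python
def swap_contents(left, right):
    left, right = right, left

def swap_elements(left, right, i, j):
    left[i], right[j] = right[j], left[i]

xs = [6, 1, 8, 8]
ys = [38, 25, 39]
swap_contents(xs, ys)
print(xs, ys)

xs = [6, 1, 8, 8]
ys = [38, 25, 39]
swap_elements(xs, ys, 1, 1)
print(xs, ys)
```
[6, 1, 8, 8] [38, 25, 39]
[6, 25, 8, 8] [38, 1, 39]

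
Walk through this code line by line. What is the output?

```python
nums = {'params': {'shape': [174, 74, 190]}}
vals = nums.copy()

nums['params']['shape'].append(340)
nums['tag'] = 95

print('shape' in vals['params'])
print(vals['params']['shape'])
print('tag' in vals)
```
True
[174, 74, 190, 340]
False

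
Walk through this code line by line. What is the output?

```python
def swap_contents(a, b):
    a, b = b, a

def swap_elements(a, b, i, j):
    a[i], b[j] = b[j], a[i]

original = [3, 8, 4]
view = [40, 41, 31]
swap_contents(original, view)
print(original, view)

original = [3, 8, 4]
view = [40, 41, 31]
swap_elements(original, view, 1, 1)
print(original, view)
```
[3, 8, 4] [40, 41, 31]
[3, 41, 4] [40, 8, 31]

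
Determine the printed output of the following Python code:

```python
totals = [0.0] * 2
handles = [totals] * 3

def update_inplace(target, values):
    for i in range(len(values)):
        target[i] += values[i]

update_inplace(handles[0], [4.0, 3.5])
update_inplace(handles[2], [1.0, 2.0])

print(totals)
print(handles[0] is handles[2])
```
[5.0, 5.5]
True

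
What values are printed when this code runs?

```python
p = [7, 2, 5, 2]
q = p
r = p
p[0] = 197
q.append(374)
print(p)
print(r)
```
[197, 2, 5, 2, 374]
[197, 2, 5, 2, 374]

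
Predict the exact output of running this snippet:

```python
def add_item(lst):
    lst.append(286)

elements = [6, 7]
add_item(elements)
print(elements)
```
[6, 7, 286]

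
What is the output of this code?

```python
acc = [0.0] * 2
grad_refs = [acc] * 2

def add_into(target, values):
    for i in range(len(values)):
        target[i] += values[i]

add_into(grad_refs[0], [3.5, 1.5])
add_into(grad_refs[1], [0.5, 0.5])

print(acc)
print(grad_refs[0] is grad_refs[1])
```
[4.0, 2.0]
True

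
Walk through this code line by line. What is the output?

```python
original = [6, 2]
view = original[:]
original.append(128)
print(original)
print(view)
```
[6, 2, 128]
[6, 2]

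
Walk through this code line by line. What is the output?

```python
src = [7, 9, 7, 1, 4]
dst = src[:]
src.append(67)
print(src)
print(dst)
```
[7, 9, 7, 1, 4, 67]
[7, 9, 7, 1, 4]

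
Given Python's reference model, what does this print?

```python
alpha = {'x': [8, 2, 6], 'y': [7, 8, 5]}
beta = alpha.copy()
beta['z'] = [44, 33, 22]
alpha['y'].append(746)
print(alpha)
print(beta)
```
{'x': [8, 2, 6], 'y': [7, 8, 5, 746]}
{'x': [8, 2, 6], 'y': [7, 8, 5, 746], 'z': [44, 33, 22]}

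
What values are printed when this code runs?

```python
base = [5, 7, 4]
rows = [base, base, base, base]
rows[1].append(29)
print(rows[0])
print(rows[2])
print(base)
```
[5, 7, 4, 29]
[5, 7, 4, 29]
[5, 7, 4, 29]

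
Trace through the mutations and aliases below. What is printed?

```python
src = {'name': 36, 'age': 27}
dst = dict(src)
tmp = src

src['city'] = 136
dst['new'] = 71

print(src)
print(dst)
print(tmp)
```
{'name': 36, 'age': 27, 'city': 136}
{'name': 36, 'age': 27, 'new': 71}
{'name': 36, 'age': 27, 'city': 136}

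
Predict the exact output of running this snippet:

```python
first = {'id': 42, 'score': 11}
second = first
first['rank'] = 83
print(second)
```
{'id': 42, 'score': 11, 'rank': 83}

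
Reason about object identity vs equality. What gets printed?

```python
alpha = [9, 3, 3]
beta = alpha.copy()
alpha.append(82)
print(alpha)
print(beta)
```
[9, 3, 3, 82]
[9, 3, 3]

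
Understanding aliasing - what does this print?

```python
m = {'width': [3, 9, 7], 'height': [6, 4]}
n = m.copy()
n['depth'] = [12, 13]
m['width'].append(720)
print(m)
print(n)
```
{'width': [3, 9, 7, 720], 'height': [6, 4]}
{'width': [3, 9, 7, 720], 'height': [6, 4], 'depth': [12, 13]}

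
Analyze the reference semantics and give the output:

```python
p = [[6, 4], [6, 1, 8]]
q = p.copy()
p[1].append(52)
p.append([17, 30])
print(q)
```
[[6, 4], [6, 1, 8, 52]]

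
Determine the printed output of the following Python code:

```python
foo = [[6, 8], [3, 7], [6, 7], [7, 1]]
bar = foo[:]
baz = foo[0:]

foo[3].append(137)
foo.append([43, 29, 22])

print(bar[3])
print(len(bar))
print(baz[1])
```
[7, 1, 137]
4
[3, 7]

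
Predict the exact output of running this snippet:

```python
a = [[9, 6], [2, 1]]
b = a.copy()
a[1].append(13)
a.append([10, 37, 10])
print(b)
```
[[9, 6], [2, 1, 13]]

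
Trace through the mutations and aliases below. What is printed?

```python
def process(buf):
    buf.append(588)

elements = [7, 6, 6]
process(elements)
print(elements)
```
[7, 6, 6, 588]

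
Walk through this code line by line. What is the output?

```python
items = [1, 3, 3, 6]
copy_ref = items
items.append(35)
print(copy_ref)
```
[1, 3, 3, 6, 35]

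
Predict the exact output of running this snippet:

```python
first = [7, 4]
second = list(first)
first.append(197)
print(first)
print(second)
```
[7, 4, 197]
[7, 4]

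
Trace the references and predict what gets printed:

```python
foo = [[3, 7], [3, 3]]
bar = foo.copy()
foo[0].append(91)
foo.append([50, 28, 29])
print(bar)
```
[[3, 7, 91], [3, 3]]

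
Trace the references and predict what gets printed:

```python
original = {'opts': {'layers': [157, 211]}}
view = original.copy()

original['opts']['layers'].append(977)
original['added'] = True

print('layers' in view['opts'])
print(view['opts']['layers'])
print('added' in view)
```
True
[157, 211, 977]
False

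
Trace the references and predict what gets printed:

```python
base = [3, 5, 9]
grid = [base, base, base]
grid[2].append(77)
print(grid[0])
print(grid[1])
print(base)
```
[3, 5, 9, 77]
[3, 5, 9, 77]
[3, 5, 9, 77]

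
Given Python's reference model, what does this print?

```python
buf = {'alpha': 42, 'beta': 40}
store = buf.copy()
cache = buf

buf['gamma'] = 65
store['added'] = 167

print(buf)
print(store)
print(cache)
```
{'alpha': 42, 'beta': 40, 'gamma': 65}
{'alpha': 42, 'beta': 40, 'added': 167}
{'alpha': 42, 'beta': 40, 'gamma': 65}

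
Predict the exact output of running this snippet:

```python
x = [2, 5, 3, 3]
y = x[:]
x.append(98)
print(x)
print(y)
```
[2, 5, 3, 3, 98]
[2, 5, 3, 3]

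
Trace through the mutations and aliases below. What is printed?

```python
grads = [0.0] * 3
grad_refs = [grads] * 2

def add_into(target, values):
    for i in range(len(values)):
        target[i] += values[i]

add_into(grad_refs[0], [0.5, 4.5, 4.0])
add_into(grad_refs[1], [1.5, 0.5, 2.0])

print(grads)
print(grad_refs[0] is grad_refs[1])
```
[2.0, 5.0, 6.0]
True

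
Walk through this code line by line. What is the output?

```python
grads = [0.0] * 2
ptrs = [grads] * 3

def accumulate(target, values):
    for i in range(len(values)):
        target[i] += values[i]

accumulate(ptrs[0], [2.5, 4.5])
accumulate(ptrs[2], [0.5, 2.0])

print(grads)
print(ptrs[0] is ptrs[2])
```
[3.0, 6.5]
True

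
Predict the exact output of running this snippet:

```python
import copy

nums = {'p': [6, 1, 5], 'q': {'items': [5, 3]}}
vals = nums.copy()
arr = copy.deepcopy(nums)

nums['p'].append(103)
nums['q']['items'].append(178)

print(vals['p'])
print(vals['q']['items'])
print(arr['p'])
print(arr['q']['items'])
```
[6, 1, 5, 103]
[5, 3, 178]
[6, 1, 5]
[5, 3]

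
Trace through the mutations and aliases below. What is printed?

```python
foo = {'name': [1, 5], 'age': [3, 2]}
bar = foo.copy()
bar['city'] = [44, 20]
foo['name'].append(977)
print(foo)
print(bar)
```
{'name': [1, 5, 977], 'age': [3, 2]}
{'name': [1, 5, 977], 'age': [3, 2], 'city': [44, 20]}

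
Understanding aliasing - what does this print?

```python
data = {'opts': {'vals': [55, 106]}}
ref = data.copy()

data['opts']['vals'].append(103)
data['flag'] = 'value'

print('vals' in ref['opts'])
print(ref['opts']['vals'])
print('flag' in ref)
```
True
[55, 106, 103]
False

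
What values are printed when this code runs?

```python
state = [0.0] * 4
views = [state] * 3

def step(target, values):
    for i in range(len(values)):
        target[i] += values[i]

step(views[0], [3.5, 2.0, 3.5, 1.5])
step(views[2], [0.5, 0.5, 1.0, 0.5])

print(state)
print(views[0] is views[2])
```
[4.0, 2.5, 4.5, 2.0]
True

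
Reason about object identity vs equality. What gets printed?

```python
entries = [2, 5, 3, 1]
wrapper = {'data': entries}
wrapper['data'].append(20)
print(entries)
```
[2, 5, 3, 1, 20]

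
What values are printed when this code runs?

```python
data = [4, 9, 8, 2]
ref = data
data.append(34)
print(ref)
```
[4, 9, 8, 2, 34]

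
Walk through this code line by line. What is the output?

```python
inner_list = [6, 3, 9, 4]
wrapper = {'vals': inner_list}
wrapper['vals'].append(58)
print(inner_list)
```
[6, 3, 9, 4, 58]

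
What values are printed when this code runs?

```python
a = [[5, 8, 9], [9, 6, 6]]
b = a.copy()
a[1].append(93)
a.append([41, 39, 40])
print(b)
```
[[5, 8, 9], [9, 6, 6, 93]]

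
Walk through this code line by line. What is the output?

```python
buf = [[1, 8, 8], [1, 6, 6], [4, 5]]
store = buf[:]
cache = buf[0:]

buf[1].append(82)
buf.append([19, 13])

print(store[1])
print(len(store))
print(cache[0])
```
[1, 6, 6, 82]
3
[1, 8, 8]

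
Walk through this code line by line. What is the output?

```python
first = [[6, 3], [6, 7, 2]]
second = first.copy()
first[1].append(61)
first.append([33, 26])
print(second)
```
[[6, 3], [6, 7, 2, 61]]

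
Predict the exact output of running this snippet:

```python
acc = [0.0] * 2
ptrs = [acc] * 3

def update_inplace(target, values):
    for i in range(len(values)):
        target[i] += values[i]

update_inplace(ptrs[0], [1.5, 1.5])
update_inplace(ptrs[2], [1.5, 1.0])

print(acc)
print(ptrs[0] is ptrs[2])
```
[3.0, 2.5]
True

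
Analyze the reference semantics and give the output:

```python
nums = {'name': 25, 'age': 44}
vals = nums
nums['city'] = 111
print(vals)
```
{'name': 25, 'age': 44, 'city': 111}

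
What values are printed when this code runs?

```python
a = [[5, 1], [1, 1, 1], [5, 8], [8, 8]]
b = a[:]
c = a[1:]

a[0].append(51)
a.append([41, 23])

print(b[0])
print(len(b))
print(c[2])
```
[5, 1, 51]
4
[8, 8]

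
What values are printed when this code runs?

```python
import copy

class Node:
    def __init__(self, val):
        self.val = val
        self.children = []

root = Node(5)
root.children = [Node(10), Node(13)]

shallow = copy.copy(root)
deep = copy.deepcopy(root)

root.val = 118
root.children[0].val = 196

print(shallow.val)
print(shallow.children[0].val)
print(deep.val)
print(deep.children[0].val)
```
5
196
5
10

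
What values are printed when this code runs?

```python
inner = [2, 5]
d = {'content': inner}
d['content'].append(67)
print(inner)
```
[2, 5, 67]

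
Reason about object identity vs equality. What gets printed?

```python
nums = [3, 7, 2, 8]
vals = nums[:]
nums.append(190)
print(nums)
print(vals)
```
[3, 7, 2, 8, 190]
[3, 7, 2, 8]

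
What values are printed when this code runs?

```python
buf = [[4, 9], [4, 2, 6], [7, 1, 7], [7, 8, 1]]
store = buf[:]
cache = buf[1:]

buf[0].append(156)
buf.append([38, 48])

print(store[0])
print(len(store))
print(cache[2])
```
[4, 9, 156]
4
[7, 8, 1]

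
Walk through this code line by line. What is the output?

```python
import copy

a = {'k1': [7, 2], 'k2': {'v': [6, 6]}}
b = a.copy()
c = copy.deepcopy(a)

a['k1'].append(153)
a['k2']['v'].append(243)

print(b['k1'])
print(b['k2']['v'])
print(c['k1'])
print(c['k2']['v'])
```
[7, 2, 153]
[6, 6, 243]
[7, 2]
[6, 6]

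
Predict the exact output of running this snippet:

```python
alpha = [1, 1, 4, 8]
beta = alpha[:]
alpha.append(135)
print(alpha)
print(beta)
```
[1, 1, 4, 8, 135]
[1, 1, 4, 8]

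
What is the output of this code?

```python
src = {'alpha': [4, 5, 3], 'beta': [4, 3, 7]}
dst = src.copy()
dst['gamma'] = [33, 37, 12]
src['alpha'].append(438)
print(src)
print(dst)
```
{'alpha': [4, 5, 3, 438], 'beta': [4, 3, 7]}
{'alpha': [4, 5, 3, 438], 'beta': [4, 3, 7], 'gamma': [33, 37, 12]}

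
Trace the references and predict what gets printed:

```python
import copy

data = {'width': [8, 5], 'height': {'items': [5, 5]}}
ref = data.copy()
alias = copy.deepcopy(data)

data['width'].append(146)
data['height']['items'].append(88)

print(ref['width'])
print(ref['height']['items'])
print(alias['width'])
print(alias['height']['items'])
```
[8, 5, 146]
[5, 5, 88]
[8, 5]
[5, 5]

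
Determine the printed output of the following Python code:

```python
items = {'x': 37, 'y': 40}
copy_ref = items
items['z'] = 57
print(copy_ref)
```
{'x': 37, 'y': 40, 'z': 57}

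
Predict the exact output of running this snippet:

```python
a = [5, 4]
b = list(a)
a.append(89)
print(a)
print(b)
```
[5, 4, 89]
[5, 4]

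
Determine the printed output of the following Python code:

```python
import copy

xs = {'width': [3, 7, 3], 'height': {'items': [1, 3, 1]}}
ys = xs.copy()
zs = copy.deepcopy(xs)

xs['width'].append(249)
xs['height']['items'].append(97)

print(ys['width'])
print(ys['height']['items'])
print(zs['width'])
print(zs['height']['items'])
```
[3, 7, 3, 249]
[1, 3, 1, 97]
[3, 7, 3]
[1, 3, 1]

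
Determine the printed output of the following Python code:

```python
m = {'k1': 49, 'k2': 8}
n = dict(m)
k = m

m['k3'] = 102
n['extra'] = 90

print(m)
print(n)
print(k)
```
{'k1': 49, 'k2': 8, 'k3': 102}
{'k1': 49, 'k2': 8, 'extra': 90}
{'k1': 49, 'k2': 8, 'k3': 102}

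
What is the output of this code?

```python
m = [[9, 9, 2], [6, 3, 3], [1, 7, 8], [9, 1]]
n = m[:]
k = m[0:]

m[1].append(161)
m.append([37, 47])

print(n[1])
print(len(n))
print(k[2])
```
[6, 3, 3, 161]
4
[1, 7, 8]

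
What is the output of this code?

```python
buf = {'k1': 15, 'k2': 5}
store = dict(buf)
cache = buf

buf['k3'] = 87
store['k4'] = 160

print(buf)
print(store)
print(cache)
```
{'k1': 15, 'k2': 5, 'k3': 87}
{'k1': 15, 'k2': 5, 'k4': 160}
{'k1': 15, 'k2': 5, 'k3': 87}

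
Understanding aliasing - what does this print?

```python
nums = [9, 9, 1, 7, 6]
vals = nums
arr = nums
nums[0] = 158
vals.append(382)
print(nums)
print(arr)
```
[158, 9, 1, 7, 6, 382]
[158, 9, 1, 7, 6, 382]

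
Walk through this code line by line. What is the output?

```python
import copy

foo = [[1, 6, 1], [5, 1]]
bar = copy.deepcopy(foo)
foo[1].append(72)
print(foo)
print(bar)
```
[[1, 6, 1], [5, 1, 72]]
[[1, 6, 1], [5, 1]]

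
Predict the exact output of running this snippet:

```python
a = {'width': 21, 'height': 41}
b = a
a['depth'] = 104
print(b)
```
{'width': 21, 'height': 41, 'depth': 104}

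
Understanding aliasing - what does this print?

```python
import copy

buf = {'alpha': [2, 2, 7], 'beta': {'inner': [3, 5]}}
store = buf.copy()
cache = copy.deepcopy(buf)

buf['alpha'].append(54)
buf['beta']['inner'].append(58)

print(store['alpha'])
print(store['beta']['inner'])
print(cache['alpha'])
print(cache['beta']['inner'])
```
[2, 2, 7, 54]
[3, 5, 58]
[2, 2, 7]
[3, 5]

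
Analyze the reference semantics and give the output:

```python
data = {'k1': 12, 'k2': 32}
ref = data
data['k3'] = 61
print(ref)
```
{'k1': 12, 'k2': 32, 'k3': 61}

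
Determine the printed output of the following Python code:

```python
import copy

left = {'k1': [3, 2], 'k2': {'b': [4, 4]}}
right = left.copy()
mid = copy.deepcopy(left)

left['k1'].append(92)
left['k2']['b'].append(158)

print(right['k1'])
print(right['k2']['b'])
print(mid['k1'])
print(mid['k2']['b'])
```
[3, 2, 92]
[4, 4, 158]
[3, 2]
[4, 4]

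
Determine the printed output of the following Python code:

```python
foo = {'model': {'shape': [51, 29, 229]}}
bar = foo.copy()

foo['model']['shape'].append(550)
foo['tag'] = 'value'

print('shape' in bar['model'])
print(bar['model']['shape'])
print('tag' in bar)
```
True
[51, 29, 229, 550]
False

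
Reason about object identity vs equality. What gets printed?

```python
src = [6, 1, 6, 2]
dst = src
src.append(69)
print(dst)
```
[6, 1, 6, 2, 69]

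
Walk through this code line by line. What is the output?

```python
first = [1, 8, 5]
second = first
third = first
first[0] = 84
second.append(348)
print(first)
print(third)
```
[84, 8, 5, 348]
[84, 8, 5, 348]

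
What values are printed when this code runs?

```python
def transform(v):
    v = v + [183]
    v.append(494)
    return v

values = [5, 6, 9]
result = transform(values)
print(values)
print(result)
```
[5, 6, 9]
[5, 6, 9, 183, 494]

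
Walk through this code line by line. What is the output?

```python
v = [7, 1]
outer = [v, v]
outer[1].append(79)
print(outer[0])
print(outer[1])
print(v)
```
[7, 1, 79]
[7, 1, 79]
[7, 1, 79]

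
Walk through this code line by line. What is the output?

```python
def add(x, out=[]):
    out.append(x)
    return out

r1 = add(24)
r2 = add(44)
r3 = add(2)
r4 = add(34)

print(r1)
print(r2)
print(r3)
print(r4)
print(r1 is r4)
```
[24, 44, 2, 34]
[24, 44, 2, 34]
[24, 44, 2, 34]
[24, 44, 2, 34]
True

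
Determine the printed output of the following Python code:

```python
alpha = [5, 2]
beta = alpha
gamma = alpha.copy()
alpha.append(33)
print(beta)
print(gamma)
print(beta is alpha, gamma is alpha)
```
[5, 2, 33]
[5, 2]
True False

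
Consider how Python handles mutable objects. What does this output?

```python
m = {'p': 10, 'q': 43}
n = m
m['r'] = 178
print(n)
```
{'p': 10, 'q': 43, 'r': 178}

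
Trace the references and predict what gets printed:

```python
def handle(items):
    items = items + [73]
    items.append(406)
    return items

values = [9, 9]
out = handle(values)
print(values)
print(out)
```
[9, 9]
[9, 9, 73, 406]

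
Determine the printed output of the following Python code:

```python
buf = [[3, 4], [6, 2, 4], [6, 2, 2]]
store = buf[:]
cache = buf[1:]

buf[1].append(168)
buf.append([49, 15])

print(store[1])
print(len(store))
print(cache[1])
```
[6, 2, 4, 168]
3
[6, 2, 2]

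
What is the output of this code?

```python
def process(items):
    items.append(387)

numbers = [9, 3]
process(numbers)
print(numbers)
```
[9, 3, 387]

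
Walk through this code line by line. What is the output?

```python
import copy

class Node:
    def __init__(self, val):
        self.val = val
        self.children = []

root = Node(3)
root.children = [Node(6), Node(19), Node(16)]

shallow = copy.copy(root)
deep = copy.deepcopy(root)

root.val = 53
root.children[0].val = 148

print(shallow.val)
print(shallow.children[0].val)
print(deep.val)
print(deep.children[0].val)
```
3
148
3
6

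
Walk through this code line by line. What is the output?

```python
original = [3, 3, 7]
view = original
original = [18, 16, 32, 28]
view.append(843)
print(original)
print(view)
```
[18, 16, 32, 28]
[3, 3, 7, 843]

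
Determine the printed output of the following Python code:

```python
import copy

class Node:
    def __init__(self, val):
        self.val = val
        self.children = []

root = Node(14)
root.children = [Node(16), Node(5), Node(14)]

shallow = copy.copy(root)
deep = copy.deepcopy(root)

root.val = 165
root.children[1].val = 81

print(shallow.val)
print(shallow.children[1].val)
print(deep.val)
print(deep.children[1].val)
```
14
81
14
5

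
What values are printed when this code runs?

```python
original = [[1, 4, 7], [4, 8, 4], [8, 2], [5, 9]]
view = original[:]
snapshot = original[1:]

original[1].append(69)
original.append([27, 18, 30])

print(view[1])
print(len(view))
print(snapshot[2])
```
[4, 8, 4, 69]
4
[5, 9]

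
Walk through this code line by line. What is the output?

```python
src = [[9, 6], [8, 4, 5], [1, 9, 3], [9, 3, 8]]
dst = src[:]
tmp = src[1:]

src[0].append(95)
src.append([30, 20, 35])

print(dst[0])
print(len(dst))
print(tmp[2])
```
[9, 6, 95]
4
[9, 3, 8]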